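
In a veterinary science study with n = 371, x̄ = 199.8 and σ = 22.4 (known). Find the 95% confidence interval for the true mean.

CI = x̄ ± z*(σ/√n) = 199.8 ± 1.96(22.4/√371) = 199.8 ± 2.28 = (197.52, 202.08)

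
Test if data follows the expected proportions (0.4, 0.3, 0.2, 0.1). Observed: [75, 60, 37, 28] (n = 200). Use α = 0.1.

Expected: [80.0, 60.0, 40.0, 20.0]. χ² = 3.738. df = 3, critical = 6.251. Fail to reject H₀.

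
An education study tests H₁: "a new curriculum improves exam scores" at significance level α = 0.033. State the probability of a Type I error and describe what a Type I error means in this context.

P(Type I error) = α = 0.033. A Type I error is rejecting H₀ when H₀ is actually true (false positive) — here, concluding that a new curriculum improves exam scores when in fact this is not the case. Consequence: adopting a curriculum that gives no real benefit — disruption for nothing.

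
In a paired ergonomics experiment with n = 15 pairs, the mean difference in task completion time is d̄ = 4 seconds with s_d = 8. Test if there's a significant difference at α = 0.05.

t = d̄/(s_d/√n) = 4/(8/√15) = 1.936. df = 14, critical t = ±2.145. Fail to reject H₀.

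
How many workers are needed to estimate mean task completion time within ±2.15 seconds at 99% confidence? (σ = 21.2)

n = (z*σ/E)² = (2.576×21.2/2.15)² = 645.2 → n = 646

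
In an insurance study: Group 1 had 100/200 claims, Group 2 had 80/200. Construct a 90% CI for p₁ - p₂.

p̂₁ = 0.5, p̂₂ = 0.4. Difference = 0.1. CI = (0.019, 0.181)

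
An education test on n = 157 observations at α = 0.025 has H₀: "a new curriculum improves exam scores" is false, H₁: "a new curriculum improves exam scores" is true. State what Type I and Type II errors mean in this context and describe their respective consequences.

Type I (false positive): concluding that a new curriculum improves exam scores when it is not — adopting a curriculum that gives no real benefit — disruption for nothing. Type II (false negative): failing to conclude that a new curriculum improves exam scores when it is — keeping the old curriculum when the new one would have helped students. Which is costlier depends on domain priorities and is a judgement call rather than a statistical fact.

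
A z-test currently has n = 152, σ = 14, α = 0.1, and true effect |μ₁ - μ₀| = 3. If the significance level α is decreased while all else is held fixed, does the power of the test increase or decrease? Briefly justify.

Power decreases: a smaller α raises the critical value, so less of the H₁ sampling distribution falls in the rejection region.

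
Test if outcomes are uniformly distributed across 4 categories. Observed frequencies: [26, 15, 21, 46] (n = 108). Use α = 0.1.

Expected = 27 each. χ² = Σ(O-E)²/E = 20.074. df = 3, critical value = 6.251. Reject H₀.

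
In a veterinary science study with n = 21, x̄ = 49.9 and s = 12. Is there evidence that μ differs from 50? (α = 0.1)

t = (x̄ - μ₀)/(s/√n) = (49.9 - 50)/(12/√21) = -0.038. df = 20, critical t = ±1.725. Fail to reject H₀.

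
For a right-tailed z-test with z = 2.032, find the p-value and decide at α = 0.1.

p = P(Z > 2.032) = 1 - Φ(2.032) ≈ 0.0211. Since p < 0.1, reject H₀ (significant) at α = 0.1.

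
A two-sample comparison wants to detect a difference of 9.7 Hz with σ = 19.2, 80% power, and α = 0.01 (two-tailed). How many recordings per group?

n per group = 2(z_α/2 + z_β)²σ²/d² = 2×(2.576 + 0.84)²×19.2²/9.7² = 91.4 → n = 92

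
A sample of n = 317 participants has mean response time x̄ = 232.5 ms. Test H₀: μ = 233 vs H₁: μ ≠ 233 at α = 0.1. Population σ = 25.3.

z = (x̄ - μ₀)/(σ/√n) = (232.5 - 233)/(25.3/√317) = -0.352. Critical value: ±1.645. Since |-0.352| ≤ 1.645, Fail to reject H₀.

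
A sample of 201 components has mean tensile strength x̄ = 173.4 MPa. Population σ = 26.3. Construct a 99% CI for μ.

CI = x̄ ± z*(σ/√n) = 173.4 ± 2.576(26.3/√201) = 173.4 ± 4.78 = (168.62, 178.18)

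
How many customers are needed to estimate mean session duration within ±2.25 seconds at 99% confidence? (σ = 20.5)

n = (z*σ/E)² = (2.576×20.5/2.25)² = 550.9 → n = 551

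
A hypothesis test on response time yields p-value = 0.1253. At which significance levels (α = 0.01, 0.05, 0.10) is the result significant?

p = 0.1253. Not significant at any of the given levels.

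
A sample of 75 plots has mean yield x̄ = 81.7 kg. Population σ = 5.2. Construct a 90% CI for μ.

CI = x̄ ± z*(σ/√n) = 81.7 ± 1.645(5.2/√75) = 81.7 ± 0.99 = (80.71, 82.69)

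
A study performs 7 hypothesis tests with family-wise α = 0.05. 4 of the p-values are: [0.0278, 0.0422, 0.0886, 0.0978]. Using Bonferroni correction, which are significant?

Bonferroni α = 0.05/7 = 0.00714. None of the given p-values are significant.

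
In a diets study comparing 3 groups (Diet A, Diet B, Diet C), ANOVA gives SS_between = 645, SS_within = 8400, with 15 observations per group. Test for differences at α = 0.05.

df_between = 2, df_within = 42. F = MS_between/MS_within = 322.5/200.0 = 1.613. F_crit ≈ 3.22. Fail to reject H₀.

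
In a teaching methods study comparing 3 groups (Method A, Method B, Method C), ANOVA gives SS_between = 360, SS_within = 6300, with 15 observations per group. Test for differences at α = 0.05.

df_between = 2, df_within = 42. F = MS_between/MS_within = 180.0/150.0 = 1.2. F_crit ≈ 3.22. Fail to reject H₀.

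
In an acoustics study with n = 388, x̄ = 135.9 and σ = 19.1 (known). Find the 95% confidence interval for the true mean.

CI = x̄ ± z*(σ/√n) = 135.9 ± 1.96(19.1/√388) = 135.9 ± 1.9 = (134.0, 137.8)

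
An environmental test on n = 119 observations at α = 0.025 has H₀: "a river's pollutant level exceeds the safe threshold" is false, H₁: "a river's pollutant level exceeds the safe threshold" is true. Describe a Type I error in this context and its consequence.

Type I error: rejecting H₀ when it is true — concluding that a river's pollutant level exceeds the safe threshold when in fact it is not. Consequence: shutting down a compliant factory unnecessarily.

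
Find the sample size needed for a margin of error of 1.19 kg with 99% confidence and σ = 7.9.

n = (z*σ/E)² = (2.576×7.9/1.19)² = 292.5 → n = 293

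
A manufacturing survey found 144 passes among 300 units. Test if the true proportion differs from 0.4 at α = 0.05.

p̂ = 0.48, p₀ = 0.4. z = (p̂ - p₀)/√(p₀(1-p₀)/n) = 2.828. Critical: ±1.96. Reject H₀.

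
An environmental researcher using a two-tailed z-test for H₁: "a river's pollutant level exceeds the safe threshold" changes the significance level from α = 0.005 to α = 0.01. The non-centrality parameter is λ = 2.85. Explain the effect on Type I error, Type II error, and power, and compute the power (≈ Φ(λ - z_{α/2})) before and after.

Increasing α from 0.005 to 0.01:
• Type I error rate increases (α is the Type I rate by definition).
• Critical value moves from z_{α/2} = 2.807 to 2.576, so power = Φ(λ - z_{α/2}) goes from Φ(2.85 - 2.807) = 0.517 to Φ(2.85 - 2.576) = 0.608.
• Type II error rate β = 1 - power therefore decreases (0.483 → 0.392).
Appropriate when false negatives are costly — here, allowing unsafe pollution to continue.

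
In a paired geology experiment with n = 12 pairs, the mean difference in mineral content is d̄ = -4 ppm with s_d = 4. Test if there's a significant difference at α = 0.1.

t = d̄/(s_d/√n) = -4/(4/√12) = -3.464. df = 11, critical t = ±1.796. Reject H₀.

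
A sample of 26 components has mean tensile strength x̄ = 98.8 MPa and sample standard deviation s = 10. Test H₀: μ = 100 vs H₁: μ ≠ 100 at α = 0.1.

t = (x̄ - μ₀)/(s/√n) = (98.8 - 100)/(10/√26) = -0.612. df = 25, critical t = ±1.708. Fail to reject H₀.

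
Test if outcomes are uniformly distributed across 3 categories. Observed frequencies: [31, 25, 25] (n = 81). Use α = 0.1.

Expected = 27 each. χ² = Σ(O-E)²/E = 0.889. df = 2, critical value = 4.605. Fail to reject H₀.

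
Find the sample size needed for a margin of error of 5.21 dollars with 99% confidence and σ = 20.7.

n = (z*σ/E)² = (2.576×20.7/5.21)² = 104.8 → n = 105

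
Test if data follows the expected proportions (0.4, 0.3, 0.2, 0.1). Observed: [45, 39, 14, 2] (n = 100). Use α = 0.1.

Expected: [40.0, 30.0, 20.0, 10.0]. χ² = 11.525. df = 3, critical = 6.251. Reject H₀.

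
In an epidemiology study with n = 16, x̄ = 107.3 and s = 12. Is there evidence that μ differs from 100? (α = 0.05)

t = (x̄ - μ₀)/(s/√n) = (107.3 - 100)/(12/√16) = 2.433. df = 15, critical t = ±2.131. Reject H₀.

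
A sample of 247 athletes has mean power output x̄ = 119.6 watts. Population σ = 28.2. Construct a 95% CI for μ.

CI = x̄ ± z*(σ/√n) = 119.6 ± 1.96(28.2/√247) = 119.6 ± 3.52 = (116.08, 123.12)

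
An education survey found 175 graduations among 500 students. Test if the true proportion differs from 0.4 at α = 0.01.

p̂ = 0.35, p₀ = 0.4. z = (p̂ - p₀)/√(p₀(1-p₀)/n) = -2.282. Critical: ±2.576. Fail to reject H₀.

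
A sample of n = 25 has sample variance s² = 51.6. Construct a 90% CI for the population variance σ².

df = 24. χ²_{0.05} = 36.415, χ²_{0.95} = 13.848. CI for σ² = ((n-1)s²/χ²_{α/2}, (n-1)s²/χ²_{1-α/2}) = (24·51.6/36.415, 24·51.6/13.848) = (34.01, 89.43)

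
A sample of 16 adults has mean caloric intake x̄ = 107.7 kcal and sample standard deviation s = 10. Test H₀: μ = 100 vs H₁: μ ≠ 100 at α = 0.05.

t = (x̄ - μ₀)/(s/√n) = (107.7 - 100)/(10/√16) = 3.08. df = 15, critical t = ±2.131. Reject H₀.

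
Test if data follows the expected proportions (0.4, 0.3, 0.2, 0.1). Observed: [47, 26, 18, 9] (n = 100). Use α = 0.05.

Expected: [40.0, 30.0, 20.0, 10.0]. χ² = 2.058. df = 3, critical = 7.815. Fail to reject H₀.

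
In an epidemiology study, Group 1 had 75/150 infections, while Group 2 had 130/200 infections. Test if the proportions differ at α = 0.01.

p̂₁ = 0.5, p̂₂ = 0.65, pooled p̂ = 0.586. z = -2.819. Critical: ±2.576. Reject H₀.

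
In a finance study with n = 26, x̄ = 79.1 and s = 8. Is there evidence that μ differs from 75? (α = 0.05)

t = (x̄ - μ₀)/(s/√n) = (79.1 - 75)/(8/√26) = 2.613. df = 25, critical t = ±2.06. Reject H₀.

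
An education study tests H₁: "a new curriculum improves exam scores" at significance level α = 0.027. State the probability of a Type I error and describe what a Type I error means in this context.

P(Type I error) = α = 0.027. A Type I error is rejecting H₀ when H₀ is actually true (false positive) — here, concluding that a new curriculum improves exam scores when in fact this is not the case. Consequence: adopting a curriculum that gives no real benefit — disruption for nothing.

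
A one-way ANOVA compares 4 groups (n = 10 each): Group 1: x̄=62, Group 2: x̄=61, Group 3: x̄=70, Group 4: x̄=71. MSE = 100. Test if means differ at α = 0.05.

Grand mean = 66.0. SS_between = 820.0, MS_between = 273.33. F = 2.733, F_crit ≈ 2.866. Fail to reject H₀.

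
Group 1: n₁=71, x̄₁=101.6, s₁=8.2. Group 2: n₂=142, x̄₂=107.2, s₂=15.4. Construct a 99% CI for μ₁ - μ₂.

Difference = -5.6. SE = √(8.2²/71 + 15.4²/142) = 1.618. CI = (-9.77, -1.43)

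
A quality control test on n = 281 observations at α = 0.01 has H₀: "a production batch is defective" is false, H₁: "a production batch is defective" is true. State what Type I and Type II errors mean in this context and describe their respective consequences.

Type I (false positive): concluding that a production batch is defective when it is not — scrapping a good batch — wasted material and cost for no reason. Type II (false negative): failing to conclude that a production batch is defective when it is — shipping a defective batch — faulty products reach customers. Which is costlier depends on domain priorities and is a judgement call rather than a statistical fact.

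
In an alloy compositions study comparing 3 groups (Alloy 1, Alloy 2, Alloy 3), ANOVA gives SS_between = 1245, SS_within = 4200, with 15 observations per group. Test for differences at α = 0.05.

df_between = 2, df_within = 42. F = MS_between/MS_within = 622.5/100.0 = 6.225. F_crit ≈ 3.22. Reject H₀. At least one mean differs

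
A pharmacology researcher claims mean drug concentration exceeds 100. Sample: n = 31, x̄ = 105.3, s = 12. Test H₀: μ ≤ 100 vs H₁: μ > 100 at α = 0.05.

t = (105.3 - 100)/(12/√31) = 2.459, df = 30. Critical t = 1.697. Reject H₀.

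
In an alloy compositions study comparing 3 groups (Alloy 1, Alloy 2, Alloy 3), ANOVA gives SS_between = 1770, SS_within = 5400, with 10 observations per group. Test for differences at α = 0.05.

df_between = 2, df_within = 27. F = MS_between/MS_within = 885.0/200.0 = 4.425. F_crit ≈ 3.354. Reject H₀. At least one mean differs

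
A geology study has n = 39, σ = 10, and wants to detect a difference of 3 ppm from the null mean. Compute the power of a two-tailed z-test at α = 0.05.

SE = σ/√n = 10/√39 = 1.601. Non-centrality λ = d/SE = 3/1.601 = 1.873. Power ≈ Φ(λ - z_{α/2}) = Φ(1.873 - 1.96) = Φ(-0.087) = 0.466.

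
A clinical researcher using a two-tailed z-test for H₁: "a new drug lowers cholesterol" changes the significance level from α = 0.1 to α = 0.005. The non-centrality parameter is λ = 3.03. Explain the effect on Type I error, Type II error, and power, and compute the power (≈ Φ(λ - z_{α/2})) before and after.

Decreasing α from 0.1 to 0.005:
• Type I error rate decreases (α is the Type I rate by definition).
• Critical value moves from z_{α/2} = 1.645 to 2.807, so power = Φ(λ - z_{α/2}) goes from Φ(3.03 - 1.645) = 0.917 to Φ(3.03 - 2.807) = 0.588.
• Type II error rate β = 1 - power therefore increases (0.083 → 0.412).
Appropriate when false positives are costly — here, approving an ineffective drug — patients take a useless medication and may skip effective alternatives.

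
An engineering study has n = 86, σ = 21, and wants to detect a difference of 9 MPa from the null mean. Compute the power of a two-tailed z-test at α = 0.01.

SE = σ/√n = 21/√86 = 2.264. Non-centrality λ = d/SE = 9/2.264 = 3.974. Power ≈ Φ(λ - z_{α/2}) = Φ(3.974 - 2.576) = Φ(1.398) = 0.919.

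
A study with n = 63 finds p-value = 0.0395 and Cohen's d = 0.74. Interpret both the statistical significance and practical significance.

Statistically significant (p = 0.0395 < 0.05). Cohen's d = 0.74 indicates a medium effect size. Both statistical and practical significance should be considered.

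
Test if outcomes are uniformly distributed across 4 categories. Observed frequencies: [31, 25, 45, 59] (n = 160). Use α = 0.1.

Expected = 40 each. χ² = Σ(O-E)²/E = 17.3. df = 3, critical value = 6.251. Reject H₀.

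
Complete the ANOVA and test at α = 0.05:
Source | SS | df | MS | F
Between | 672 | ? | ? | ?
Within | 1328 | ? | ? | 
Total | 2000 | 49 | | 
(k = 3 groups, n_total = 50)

df_between = 2, df_within = 47. MS_between = 336.0, MS_within = 28.26. F = 11.892, F_crit ≈ 3.195. Reject H₀.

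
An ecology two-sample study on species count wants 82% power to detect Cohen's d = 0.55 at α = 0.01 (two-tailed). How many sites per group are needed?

z_{α/2} = 2.576, z_β = Φ⁻¹(0.82) = 0.915. For medium effect (d = 0.55): n per group = 2(z_{α/2} + z_β)²/d² = 2(2.576 + 0.915)²/0.55² = 80.6 → 81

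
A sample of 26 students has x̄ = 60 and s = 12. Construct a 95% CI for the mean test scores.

CI = x̄ ± t*(s/√n) = 60 ± 2.06(12/√26) = (55.15, 64.85)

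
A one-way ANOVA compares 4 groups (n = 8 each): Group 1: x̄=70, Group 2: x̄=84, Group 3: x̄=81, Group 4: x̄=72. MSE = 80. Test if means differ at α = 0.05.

Grand mean = 76.75. SS_between = 1110.0, MS_between = 370.0. F = 4.625, F_crit ≈ 2.947. Reject H₀.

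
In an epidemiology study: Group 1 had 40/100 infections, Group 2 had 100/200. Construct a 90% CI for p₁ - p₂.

p̂₁ = 0.4, p̂₂ = 0.5. Difference = -0.1. CI = (-0.199, -0.001)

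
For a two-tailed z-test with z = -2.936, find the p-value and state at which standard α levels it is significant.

p = 2·P(Z > |-2.936|) = 2·(1 - Φ(2.936)) ≈ 0.0033. Significant at α = 0.1; Significant at α = 0.05; Significant at α = 0.01.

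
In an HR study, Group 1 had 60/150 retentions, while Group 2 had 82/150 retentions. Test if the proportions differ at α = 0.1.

p̂₁ = 0.4, p̂₂ = 0.547, pooled p̂ = 0.473. z = -2.544. Critical: ±1.645. Reject H₀.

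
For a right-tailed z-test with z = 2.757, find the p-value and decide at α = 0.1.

p = P(Z > 2.757) = 1 - Φ(2.757) ≈ 0.0029. Since p < 0.1, reject H₀ (significant) at α = 0.1.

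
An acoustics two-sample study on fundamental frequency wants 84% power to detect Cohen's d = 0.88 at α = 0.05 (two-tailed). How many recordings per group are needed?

z_{α/2} = 1.96, z_β = Φ⁻¹(0.84) = 0.994. For large effect (d = 0.88): n per group = 2(z_{α/2} + z_β)²/d² = 2(1.96 + 0.994)²/0.88² = 22.5 → 23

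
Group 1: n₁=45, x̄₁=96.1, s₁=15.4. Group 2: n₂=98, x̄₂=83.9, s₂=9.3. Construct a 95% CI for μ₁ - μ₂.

Difference = 12.2. SE = √(15.4²/45 + 9.3²/98) = 2.48. CI = (7.34, 17.06)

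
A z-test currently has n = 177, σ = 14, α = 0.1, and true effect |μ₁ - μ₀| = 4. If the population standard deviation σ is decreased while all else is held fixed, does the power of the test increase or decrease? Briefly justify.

Power increases: a smaller σ shrinks the standard error σ/√n, moving the sampling distribution under H₁ further from the critical value.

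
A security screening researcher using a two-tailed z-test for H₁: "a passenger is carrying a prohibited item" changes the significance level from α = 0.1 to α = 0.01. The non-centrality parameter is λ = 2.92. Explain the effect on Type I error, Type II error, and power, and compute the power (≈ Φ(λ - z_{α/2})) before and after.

Decreasing α from 0.1 to 0.01:
• Type I error rate decreases (α is the Type I rate by definition).
• Critical value moves from z_{α/2} = 1.645 to 2.576, so power = Φ(λ - z_{α/2}) goes from Φ(2.92 - 1.645) = 0.899 to Φ(2.92 - 2.576) = 0.635.
• Type II error rate β = 1 - power therefore increases (0.101 → 0.365).
Appropriate when false positives are costly — here, detaining an innocent passenger — delay and inconvenience.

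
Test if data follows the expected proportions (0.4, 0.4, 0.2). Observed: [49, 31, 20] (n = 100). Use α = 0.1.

Expected: [40.0, 40.0, 20.0]. χ² = 4.05. df = 2, critical = 4.605. Fail to reject H₀.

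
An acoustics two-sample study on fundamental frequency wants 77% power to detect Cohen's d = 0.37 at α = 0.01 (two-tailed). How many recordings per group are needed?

z_{α/2} = 2.576, z_β = Φ⁻¹(0.77) = 0.739. For small effect (d = 0.37): n per group = 2(z_{α/2} + z_β)²/d² = 2(2.576 + 0.739)²/0.37² = 160.5 → 161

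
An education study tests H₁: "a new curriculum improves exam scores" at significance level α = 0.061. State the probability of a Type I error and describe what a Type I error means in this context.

P(Type I error) = α = 0.061. A Type I error is rejecting H₀ when H₀ is actually true (false positive) — here, concluding that a new curriculum improves exam scores when in fact this is not the case. Consequence: adopting a curriculum that gives no real benefit — disruption for nothing.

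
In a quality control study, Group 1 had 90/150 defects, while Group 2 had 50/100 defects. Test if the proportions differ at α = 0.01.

p̂₁ = 0.6, p̂₂ = 0.5, pooled p̂ = 0.56. z = 1.56. Critical: ±2.576. Fail to reject H₀.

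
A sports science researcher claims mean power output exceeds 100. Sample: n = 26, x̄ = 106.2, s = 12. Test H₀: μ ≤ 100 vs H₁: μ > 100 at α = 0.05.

t = (106.2 - 100)/(12/√26) = 2.634, df = 25. Critical t = 1.708. Reject H₀.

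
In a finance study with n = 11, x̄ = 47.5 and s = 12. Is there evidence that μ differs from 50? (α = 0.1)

t = (x̄ - μ₀)/(s/√n) = (47.5 - 50)/(12/√11) = -0.691. df = 10, critical t = ±1.812. Fail to reject H₀.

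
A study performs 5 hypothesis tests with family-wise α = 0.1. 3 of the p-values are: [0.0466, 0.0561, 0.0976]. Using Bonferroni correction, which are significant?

Bonferroni α = 0.1/5 = 0.02. None of the given p-values are significant.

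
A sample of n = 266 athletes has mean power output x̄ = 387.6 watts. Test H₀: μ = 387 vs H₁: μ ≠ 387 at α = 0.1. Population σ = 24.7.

z = (x̄ - μ₀)/(σ/√n) = (387.6 - 387)/(24.7/√266) = 0.396. Critical value: ±1.645. Since |0.396| ≤ 1.645, Fail to reject H₀.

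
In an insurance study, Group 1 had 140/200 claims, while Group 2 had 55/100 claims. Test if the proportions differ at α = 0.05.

p̂₁ = 0.7, p̂₂ = 0.55, pooled p̂ = 0.65. z = 2.568. Critical: ±1.96. Reject H₀.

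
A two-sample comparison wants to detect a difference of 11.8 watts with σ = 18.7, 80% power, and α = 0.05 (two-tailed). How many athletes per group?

n per group = 2(z_α/2 + z_β)²σ²/d² = 2×(1.96 + 0.84)²×18.7²/11.8² = 39.4 → n = 40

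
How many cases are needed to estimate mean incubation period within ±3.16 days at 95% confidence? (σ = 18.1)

n = (z*σ/E)² = (1.96×18.1/3.16)² = 126.04 → n = 127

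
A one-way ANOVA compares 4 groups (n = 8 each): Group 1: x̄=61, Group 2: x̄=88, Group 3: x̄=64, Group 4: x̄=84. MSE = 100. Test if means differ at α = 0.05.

Grand mean = 74.25. SS_between = 4518.0, MS_between = 1506.0. F = 15.06, F_crit ≈ 2.947. Reject H₀.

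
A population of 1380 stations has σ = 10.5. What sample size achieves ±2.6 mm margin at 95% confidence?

Without FPC: n₀ = (1.96×10.5/2.6)² = 62.653. With FPC: n = n₀N/(n₀+N-1) = 60.0 → n = 60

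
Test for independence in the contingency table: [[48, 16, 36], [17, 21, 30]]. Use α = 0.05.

χ² = 10.284. df = 2, critical = 5.991. Reject H₀. Variables are dependent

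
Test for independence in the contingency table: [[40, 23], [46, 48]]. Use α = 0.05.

χ² = 3.226. df = 1, critical = 3.841. Fail to reject H₀. No evidence of dependence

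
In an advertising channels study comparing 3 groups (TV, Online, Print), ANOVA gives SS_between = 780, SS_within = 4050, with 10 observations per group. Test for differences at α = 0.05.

df_between = 2, df_within = 27. F = MS_between/MS_within = 390.0/150.0 = 2.6. F_crit ≈ 3.354. Fail to reject H₀.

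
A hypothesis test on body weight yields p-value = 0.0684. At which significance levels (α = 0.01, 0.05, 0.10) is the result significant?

p = 0.0684. Significant at: α = 0.1.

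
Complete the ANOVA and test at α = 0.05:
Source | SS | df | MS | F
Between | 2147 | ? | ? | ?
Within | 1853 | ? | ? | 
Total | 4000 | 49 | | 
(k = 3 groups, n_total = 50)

df_between = 2, df_within = 47. MS_between = 1073.5, MS_within = 39.43. F = 27.229, F_crit ≈ 3.195. Reject H₀.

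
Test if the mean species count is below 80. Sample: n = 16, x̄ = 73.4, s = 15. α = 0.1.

t = (73.4 - 80)/(15/√16) = -1.76, df = 15. Critical t = -1.341. Reject H₀.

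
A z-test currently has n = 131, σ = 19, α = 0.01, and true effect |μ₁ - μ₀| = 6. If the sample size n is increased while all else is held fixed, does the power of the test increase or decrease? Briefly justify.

Power increases: a larger n shrinks the standard error σ/√n, moving the sampling distribution under H₁ further from the critical value.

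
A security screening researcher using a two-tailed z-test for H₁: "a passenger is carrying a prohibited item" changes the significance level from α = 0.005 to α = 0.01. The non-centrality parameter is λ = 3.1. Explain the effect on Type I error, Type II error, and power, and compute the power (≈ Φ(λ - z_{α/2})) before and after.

Increasing α from 0.005 to 0.01:
• Type I error rate increases (α is the Type I rate by definition).
• Critical value moves from z_{α/2} = 2.807 to 2.576, so power = Φ(λ - z_{α/2}) goes from Φ(3.1 - 2.807) = 0.615 to Φ(3.1 - 2.576) = 0.7.
• Type II error rate β = 1 - power therefore decreases (0.385 → 0.3).
Appropriate when false negatives are costly — here, letting a prohibited item through — security breach.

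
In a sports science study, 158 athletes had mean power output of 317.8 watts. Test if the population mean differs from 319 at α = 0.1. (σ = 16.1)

z = (x̄ - μ₀)/(σ/√n) = (317.8 - 319)/(16.1/√158) = -0.937. Critical value: ±1.645. Since |-0.937| ≤ 1.645, Fail to reject H₀.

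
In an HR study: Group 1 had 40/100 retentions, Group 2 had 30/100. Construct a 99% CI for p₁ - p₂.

p̂₁ = 0.4, p̂₂ = 0.3. Difference = 0.1. CI = (-0.073, 0.273)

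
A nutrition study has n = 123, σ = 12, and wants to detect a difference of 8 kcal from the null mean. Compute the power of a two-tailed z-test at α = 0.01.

SE = σ/√n = 12/√123 = 1.082. Non-centrality λ = d/SE = 8/1.082 = 7.394. Power ≈ Φ(λ - z_{α/2}) = Φ(7.394 - 2.576) = Φ(4.818) = 1.0.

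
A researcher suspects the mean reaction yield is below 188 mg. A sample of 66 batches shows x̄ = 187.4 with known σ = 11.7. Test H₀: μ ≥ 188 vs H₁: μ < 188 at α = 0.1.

z = -0.417. Critical value: -1.28. Fail to reject H₀.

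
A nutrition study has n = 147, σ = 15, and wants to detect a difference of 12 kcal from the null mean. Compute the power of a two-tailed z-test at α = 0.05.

SE = σ/√n = 15/√147 = 1.237. Non-centrality λ = d/SE = 12/1.237 = 9.699. Power ≈ Φ(λ - z_{α/2}) = Φ(9.699 - 1.96) = Φ(7.739) = 1.0.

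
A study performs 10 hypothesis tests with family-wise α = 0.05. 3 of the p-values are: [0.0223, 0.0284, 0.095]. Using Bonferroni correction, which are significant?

Bonferroni α = 0.05/10 = 0.005. None of the given p-values are significant.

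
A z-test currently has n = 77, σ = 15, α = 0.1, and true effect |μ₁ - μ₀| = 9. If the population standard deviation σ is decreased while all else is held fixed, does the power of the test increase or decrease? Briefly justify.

Power increases: a smaller σ shrinks the standard error σ/√n, moving the sampling distribution under H₁ further from the critical value.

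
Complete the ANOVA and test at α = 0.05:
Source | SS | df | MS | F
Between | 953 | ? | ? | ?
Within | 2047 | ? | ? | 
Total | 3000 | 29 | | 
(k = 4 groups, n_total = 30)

df_between = 3, df_within = 26. MS_between = 317.67, MS_within = 78.73. F = 4.035, F_crit ≈ 2.975. Reject H₀.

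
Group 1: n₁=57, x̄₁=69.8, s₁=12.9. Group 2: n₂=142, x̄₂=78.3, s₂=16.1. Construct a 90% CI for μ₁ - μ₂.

Difference = -8.5. SE = √(12.9²/57 + 16.1²/142) = 2.178. CI = (-12.08, -4.92)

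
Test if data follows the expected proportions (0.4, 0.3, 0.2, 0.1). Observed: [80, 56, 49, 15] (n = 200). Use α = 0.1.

Expected: [80.0, 60.0, 40.0, 20.0]. χ² = 3.542. df = 3, critical = 6.251. Fail to reject H₀.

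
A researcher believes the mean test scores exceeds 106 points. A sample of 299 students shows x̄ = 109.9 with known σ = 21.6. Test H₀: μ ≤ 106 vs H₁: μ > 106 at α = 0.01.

z = 3.122. Critical value: 2.33. Reject H₀.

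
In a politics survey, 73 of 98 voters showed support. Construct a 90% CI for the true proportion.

p̂ = 0.745. CI = p̂ ± z*√(p̂(1-p̂)/n) = (0.672, 0.817)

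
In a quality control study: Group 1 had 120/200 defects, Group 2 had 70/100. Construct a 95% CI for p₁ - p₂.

p̂₁ = 0.6, p̂₂ = 0.7. Difference = -0.1. CI = (-0.213, 0.013)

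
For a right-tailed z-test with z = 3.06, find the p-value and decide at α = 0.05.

p = P(Z > 3.06) = 1 - Φ(3.06) ≈ 0.0011. Since p < 0.05, reject H₀ (significant) at α = 0.05.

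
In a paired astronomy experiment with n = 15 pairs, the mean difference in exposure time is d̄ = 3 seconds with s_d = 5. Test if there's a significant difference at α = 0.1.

t = d̄/(s_d/√n) = 3/(5/√15) = 2.324. df = 14, critical t = ±1.761. Reject H₀.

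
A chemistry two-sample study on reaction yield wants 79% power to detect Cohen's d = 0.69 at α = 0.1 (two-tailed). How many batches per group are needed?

z_{α/2} = 1.645, z_β = Φ⁻¹(0.79) = 0.806. For medium effect (d = 0.69): n per group = 2(z_{α/2} + z_β)²/d² = 2(1.645 + 0.806)²/0.69² = 25.2 → 26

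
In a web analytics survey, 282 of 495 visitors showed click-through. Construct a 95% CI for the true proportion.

p̂ = 0.57. CI = p̂ ± z*√(p̂(1-p̂)/n) = (0.526, 0.613)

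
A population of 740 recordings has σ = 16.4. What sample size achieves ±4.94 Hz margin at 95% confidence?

Without FPC: n₀ = (1.96×16.4/4.94)² = 42.34. With FPC: n = n₀N/(n₀+N-1) = 40.1 → n = 41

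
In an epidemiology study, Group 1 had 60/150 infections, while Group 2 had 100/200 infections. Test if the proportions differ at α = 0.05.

p̂₁ = 0.4, p̂₂ = 0.5, pooled p̂ = 0.457. z = -1.858. Critical: ±1.96. Fail to reject H₀.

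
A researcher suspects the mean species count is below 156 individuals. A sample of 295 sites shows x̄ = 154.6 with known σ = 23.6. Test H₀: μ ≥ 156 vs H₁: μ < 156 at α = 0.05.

z = -1.019. Critical value: -1.645. Fail to reject H₀.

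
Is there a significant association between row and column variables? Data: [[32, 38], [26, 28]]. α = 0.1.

χ² = 0.073. df = 1, critical = 2.706. Fail to reject H₀. No evidence of dependence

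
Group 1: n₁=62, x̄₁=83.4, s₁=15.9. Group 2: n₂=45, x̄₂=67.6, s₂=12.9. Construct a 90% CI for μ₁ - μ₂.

Difference = 15.8. SE = √(15.9²/62 + 12.9²/45) = 2.788. CI = (11.21, 20.39)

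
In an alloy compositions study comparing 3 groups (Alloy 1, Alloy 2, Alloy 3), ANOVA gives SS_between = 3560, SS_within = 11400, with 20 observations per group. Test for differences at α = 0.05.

df_between = 2, df_within = 57. F = MS_between/MS_within = 1780.0/200.0 = 8.9. F_crit ≈ 3.159. Reject H₀. At least one mean differs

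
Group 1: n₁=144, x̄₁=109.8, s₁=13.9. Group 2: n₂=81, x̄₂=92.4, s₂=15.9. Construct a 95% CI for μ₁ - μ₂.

Difference = 17.4. SE = √(13.9²/144 + 15.9²/81) = 2.113. CI = (13.26, 21.54)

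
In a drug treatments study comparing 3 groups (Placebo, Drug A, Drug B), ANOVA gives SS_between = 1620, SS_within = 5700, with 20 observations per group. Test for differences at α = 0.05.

df_between = 2, df_within = 57. F = MS_between/MS_within = 810.0/100.0 = 8.1. F_crit ≈ 3.159. Reject H₀. At least one mean differs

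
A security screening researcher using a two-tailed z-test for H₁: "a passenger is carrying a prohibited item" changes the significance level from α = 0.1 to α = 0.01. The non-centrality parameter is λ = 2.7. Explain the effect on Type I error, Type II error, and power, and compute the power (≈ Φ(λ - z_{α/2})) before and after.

Decreasing α from 0.1 to 0.01:
• Type I error rate decreases (α is the Type I rate by definition).
• Critical value moves from z_{α/2} = 1.645 to 2.576, so power = Φ(λ - z_{α/2}) goes from Φ(2.7 - 1.645) = 0.854 to Φ(2.7 - 2.576) = 0.549.
• Type II error rate β = 1 - power therefore increases (0.146 → 0.451).
Appropriate when false positives are costly — here, detaining an innocent passenger — delay and inconvenience.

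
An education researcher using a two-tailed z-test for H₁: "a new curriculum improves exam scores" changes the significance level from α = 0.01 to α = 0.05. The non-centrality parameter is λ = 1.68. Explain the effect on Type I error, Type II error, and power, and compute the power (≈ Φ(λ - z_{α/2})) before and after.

Increasing α from 0.01 to 0.05:
• Type I error rate increases (α is the Type I rate by definition).
• Critical value moves from z_{α/2} = 2.576 to 1.96, so power = Φ(λ - z_{α/2}) goes from Φ(1.68 - 2.576) = 0.185 to Φ(1.68 - 1.96) = 0.39.
• Type II error rate β = 1 - power therefore decreases (0.815 → 0.61).
Appropriate when false negatives are costly — here, keeping the old curriculum when the new one would have helped students.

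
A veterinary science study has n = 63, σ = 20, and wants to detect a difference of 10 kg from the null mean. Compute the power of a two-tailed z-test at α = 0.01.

SE = σ/√n = 20/√63 = 2.52. Non-centrality λ = d/SE = 10/2.52 = 3.969. Power ≈ Φ(λ - z_{α/2}) = Φ(3.969 - 2.576) = Φ(1.393) = 0.918.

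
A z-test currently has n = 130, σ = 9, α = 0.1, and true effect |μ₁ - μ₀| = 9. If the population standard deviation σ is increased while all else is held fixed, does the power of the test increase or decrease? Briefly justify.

Power decreases: a larger σ inflates the standard error σ/√n, pulling the sampling distribution under H₁ back toward the critical value.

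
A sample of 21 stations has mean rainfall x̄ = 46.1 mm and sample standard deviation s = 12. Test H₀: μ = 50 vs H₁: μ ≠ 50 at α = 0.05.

t = (x̄ - μ₀)/(s/√n) = (46.1 - 50)/(12/√21) = -1.489. df = 20, critical t = ±2.086. Fail to reject H₀.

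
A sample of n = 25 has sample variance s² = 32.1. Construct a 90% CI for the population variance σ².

df = 24. χ²_{0.05} = 36.415, χ²_{0.95} = 13.848. CI for σ² = ((n-1)s²/χ²_{α/2}, (n-1)s²/χ²_{1-α/2}) = (24·32.1/36.415, 24·32.1/13.848) = (21.16, 55.63)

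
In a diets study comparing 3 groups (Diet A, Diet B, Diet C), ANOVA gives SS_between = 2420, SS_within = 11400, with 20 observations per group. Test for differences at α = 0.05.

df_between = 2, df_within = 57. F = MS_between/MS_within = 1210.0/200.0 = 6.05. F_crit ≈ 3.159. Reject H₀. At least one mean differs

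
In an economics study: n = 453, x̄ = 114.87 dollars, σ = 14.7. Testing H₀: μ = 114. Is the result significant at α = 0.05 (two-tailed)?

z = (114.87 - 114)/(14.7/√453) = 1.26. Since |z| ≤ 1.96, not significant at α = 0.05.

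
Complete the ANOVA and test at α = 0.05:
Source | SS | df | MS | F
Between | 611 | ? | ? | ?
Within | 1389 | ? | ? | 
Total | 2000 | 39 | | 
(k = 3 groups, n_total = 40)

df_between = 2, df_within = 37. MS_between = 305.5, MS_within = 37.54. F = 8.138, F_crit ≈ 3.252. Reject H₀.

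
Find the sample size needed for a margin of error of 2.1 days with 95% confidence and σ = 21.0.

n = (z*σ/E)² = (1.96×21.0/2.1)² = 384.2 → n = 385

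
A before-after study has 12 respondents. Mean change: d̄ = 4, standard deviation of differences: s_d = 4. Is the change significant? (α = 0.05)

t = d̄/(s_d/√n) = 4/(4/√12) = 3.464. df = 11, critical t = ±2.201. Reject H₀.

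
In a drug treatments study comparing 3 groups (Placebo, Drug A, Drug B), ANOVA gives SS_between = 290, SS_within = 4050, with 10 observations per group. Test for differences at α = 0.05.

df_between = 2, df_within = 27. F = MS_between/MS_within = 145.0/150.0 = 0.967. F_crit ≈ 3.354. Fail to reject H₀.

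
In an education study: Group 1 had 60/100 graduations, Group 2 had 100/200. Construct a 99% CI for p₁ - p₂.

p̂₁ = 0.6, p̂₂ = 0.5. Difference = 0.1. CI = (-0.056, 0.256)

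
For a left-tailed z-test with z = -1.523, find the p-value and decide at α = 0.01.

p = P(Z < -1.523) = Φ(-1.523) ≈ 0.0639. Since p ≥ 0.01, fail to reject H₀ (not significant) at α = 0.01.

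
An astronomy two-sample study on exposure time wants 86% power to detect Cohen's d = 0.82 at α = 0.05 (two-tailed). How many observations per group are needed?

z_{α/2} = 1.96, z_β = Φ⁻¹(0.86) = 1.08. For large effect (d = 0.82): n per group = 2(z_{α/2} + z_β)²/d² = 2(1.96 + 1.08)²/0.82² = 27.5 → 28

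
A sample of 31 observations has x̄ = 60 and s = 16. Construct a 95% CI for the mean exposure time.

CI = x̄ ± t*(s/√n) = 60 ± 2.042(16/√31) = (54.13, 65.87)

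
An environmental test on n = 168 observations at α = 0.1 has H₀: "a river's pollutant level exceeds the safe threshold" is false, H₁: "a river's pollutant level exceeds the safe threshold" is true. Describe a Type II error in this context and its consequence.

Type II error: failing to reject H₀ when it is false — concluding that a river's pollutant level exceeds the safe threshold is not supported when in fact it is. Consequence: allowing unsafe pollution to continue.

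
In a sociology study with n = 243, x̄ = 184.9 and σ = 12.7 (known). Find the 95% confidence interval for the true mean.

CI = x̄ ± z*(σ/√n) = 184.9 ± 1.96(12.7/√243) = 184.9 ± 1.6 = (183.3, 186.5)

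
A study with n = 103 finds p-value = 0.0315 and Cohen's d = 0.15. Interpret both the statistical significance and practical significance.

Statistically significant (p = 0.0315 < 0.05). Cohen's d = 0.15 indicates a very small effect size. Both statistical and practical significance should be considered.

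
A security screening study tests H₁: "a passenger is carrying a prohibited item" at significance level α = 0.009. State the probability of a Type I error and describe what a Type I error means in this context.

P(Type I error) = α = 0.009. A Type I error is rejecting H₀ when H₀ is actually true (false positive) — here, concluding that a passenger is carrying a prohibited item when in fact this is not the case. Consequence: detaining an innocent passenger — delay and inconvenience.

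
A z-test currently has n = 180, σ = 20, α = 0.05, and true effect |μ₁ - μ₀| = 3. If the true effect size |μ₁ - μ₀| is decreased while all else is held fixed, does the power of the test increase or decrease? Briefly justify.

Power decreases: a smaller true effect decreases the non-centrality λ = |μ₁ - μ₀|/(σ/√n).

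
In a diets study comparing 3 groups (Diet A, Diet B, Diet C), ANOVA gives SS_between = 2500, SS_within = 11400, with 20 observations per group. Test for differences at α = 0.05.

df_between = 2, df_within = 57. F = MS_between/MS_within = 1250.0/200.0 = 6.25. F_crit ≈ 3.159. Reject H₀. At least one mean differs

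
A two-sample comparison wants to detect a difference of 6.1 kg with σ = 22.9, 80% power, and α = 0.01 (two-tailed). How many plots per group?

n per group = 2(z_α/2 + z_β)²σ²/d² = 2×(2.576 + 0.84)²×22.9²/6.1² = 328.9 → n = 329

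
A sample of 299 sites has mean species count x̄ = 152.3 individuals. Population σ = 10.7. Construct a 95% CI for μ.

CI = x̄ ± z*(σ/√n) = 152.3 ± 1.96(10.7/√299) = 152.3 ± 1.21 = (151.09, 153.51)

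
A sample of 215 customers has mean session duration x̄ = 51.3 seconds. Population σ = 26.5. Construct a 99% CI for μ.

CI = x̄ ± z*(σ/√n) = 51.3 ± 2.576(26.5/√215) = 51.3 ± 4.66 = (46.64, 55.96)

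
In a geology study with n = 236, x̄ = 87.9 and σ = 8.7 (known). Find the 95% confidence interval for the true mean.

CI = x̄ ± z*(σ/√n) = 87.9 ± 1.96(8.7/√236) = 87.9 ± 1.11 = (86.79, 89.01)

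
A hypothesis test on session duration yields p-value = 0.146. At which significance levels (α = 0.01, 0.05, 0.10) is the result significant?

p = 0.146. Not significant at any of the given levels.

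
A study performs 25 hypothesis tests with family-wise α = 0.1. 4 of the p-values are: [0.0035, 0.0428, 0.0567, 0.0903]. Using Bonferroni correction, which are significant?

Bonferroni α = 0.1/25 = 0.004. Significant p-values: [0.0035]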